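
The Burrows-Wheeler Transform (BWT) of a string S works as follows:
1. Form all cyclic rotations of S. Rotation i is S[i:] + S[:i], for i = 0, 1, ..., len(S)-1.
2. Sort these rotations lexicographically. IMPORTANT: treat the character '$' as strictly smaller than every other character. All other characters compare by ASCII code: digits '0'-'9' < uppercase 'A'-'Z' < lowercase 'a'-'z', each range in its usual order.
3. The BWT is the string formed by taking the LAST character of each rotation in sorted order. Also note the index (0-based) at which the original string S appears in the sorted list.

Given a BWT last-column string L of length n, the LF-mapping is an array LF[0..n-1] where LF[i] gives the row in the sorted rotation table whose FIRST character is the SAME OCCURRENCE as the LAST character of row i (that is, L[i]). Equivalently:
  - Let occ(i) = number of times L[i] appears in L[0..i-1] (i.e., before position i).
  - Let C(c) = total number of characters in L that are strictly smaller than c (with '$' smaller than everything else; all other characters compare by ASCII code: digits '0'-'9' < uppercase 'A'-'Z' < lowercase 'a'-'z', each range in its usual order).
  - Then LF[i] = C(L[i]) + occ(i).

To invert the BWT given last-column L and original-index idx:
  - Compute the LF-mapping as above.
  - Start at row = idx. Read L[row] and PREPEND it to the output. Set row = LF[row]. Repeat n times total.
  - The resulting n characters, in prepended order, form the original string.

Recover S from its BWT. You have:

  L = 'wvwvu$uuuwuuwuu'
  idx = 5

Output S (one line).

Answer: uvuuwvuuuwwuuw$

Derivation:
LF mapping: 11 9 12 10 1 0 2 3 4 13 5 6 14 7 8
Walk LF starting at row 5, prepending L[row]:
  step 1: row=5, L[5]='$', prepend. Next row=LF[5]=0
  step 2: row=0, L[0]='w', prepend. Next row=LF[0]=11
  step 3: row=11, L[11]='u', prepend. Next row=LF[11]=6
  step 4: row=6, L[6]='u', prepend. Next row=LF[6]=2
  step 5: row=2, L[2]='w', prepend. Next row=LF[2]=12
  step 6: row=12, L[12]='w', prepend. Next row=LF[12]=14
  step 7: row=14, L[14]='u', prepend. Next row=LF[14]=8
  step 8: row=8, L[8]='u', prepend. Next row=LF[8]=4
  step 9: row=4, L[4]='u', prepend. Next row=LF[4]=1
  step 10: row=1, L[1]='v', prepend. Next row=LF[1]=9
  step 11: row=9, L[9]='w', prepend. Next row=LF[9]=13
  step 12: row=13, L[13]='u', prepend. Next row=LF[13]=7
  step 13: row=7, L[7]='u', prepend. Next row=LF[7]=3
  step 14: row=3, L[3]='v', prepend. Next row=LF[3]=10
  step 15: row=10, L[10]='u', prepend. Next row=LF[10]=5
Reversed output: uvuuwvuuuwwuuw$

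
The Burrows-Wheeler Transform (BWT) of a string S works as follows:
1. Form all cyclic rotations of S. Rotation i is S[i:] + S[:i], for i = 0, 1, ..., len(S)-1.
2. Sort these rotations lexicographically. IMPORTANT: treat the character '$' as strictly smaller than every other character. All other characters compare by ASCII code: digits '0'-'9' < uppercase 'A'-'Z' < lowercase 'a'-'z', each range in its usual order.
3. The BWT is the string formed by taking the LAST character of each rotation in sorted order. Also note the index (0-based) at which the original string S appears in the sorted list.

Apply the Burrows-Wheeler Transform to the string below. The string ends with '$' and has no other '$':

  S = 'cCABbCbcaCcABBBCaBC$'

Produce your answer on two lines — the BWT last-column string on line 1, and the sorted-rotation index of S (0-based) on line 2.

Answer: CcCABaBABcBbaCcBCC$b
18

Derivation:
All 20 rotations (rotation i = S[i:]+S[:i]):
  rot[0] = cCABbCbcaCcABBBCaBC$
  rot[1] = CABbCbcaCcABBBCaBC$c
  rot[2] = ABbCbcaCcABBBCaBC$cC
  rot[3] = BbCbcaCcABBBCaBC$cCA
  rot[4] = bCbcaCcABBBCaBC$cCAB
  rot[5] = CbcaCcABBBCaBC$cCABb
  rot[6] = bcaCcABBBCaBC$cCABbC
  rot[7] = caCcABBBCaBC$cCABbCb
  rot[8] = aCcABBBCaBC$cCABbCbc
  rot[9] = CcABBBCaBC$cCABbCbca
  rot[10] = cABBBCaBC$cCABbCbcaC
  rot[11] = ABBBCaBC$cCABbCbcaCc
  rot[12] = BBBCaBC$cCABbCbcaCcA
  rot[13] = BBCaBC$cCABbCbcaCcAB
  rot[14] = BCaBC$cCABbCbcaCcABB
  rot[15] = CaBC$cCABbCbcaCcABBB
  rot[16] = aBC$cCABbCbcaCcABBBC
  rot[17] = BC$cCABbCbcaCcABBBCa
  rot[18] = C$cCABbCbcaCcABBBCaB
  rot[19] = $cCABbCbcaCcABBBCaBC
Sorted (with $ < everything):
  sorted[0] = $cCABbCbcaCcABBBCaBC  (last char: 'C')
  sorted[1] = ABBBCaBC$cCABbCbcaCc  (last char: 'c')
  sorted[2] = ABbCbcaCcABBBCaBC$cC  (last char: 'C')
  sorted[3] = BBBCaBC$cCABbCbcaCcA  (last char: 'A')
  sorted[4] = BBCaBC$cCABbCbcaCcAB  (last char: 'B')
  sorted[5] = BC$cCABbCbcaCcABBBCa  (last char: 'a')
  sorted[6] = BCaBC$cCABbCbcaCcABB  (last char: 'B')
  sorted[7] = BbCbcaCcABBBCaBC$cCA  (last char: 'A')
  sorted[8] = C$cCABbCbcaCcABBBCaB  (last char: 'B')
  sorted[9] = CABbCbcaCcABBBCaBC$c  (last char: 'c')
  sorted[10] = CaBC$cCABbCbcaCcABBB  (last char: 'B')
  sorted[11] = CbcaCcABBBCaBC$cCABb  (last char: 'b')
  sorted[12] = CcABBBCaBC$cCABbCbca  (last char: 'a')
  sorted[13] = aBC$cCABbCbcaCcABBBC  (last char: 'C')
  sorted[14] = aCcABBBCaBC$cCABbCbc  (last char: 'c')
  sorted[15] = bCbcaCcABBBCaBC$cCAB  (last char: 'B')
  sorted[16] = bcaCcABBBCaBC$cCABbC  (last char: 'C')
  sorted[17] = cABBBCaBC$cCABbCbcaC  (last char: 'C')
  sorted[18] = cCABbCbcaCcABBBCaBC$  (last char: '$')
  sorted[19] = caCcABBBCaBC$cCABbCb  (last char: 'b')
Last column: CcCABaBABcBbaCcBCC$b
Original string S is at sorted index 18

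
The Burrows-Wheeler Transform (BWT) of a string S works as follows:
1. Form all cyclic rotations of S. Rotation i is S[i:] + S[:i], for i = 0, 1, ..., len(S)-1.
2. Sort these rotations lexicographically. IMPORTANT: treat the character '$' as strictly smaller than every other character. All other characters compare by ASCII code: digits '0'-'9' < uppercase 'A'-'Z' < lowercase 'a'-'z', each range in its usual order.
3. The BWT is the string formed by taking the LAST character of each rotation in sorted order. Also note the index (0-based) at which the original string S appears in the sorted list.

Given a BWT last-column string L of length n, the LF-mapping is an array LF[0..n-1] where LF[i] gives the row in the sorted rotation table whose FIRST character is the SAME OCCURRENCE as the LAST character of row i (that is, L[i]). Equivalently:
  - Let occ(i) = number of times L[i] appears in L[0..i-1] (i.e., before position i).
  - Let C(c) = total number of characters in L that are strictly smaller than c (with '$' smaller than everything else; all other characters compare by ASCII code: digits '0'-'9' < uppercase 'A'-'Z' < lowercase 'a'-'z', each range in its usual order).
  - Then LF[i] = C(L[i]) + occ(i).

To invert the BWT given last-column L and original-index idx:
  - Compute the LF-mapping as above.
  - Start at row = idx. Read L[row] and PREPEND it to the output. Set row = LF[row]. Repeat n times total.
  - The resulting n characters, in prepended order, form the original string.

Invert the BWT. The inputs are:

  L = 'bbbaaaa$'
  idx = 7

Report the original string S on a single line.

LF mapping: 5 6 7 1 2 3 4 0
Walk LF starting at row 7, prepending L[row]:
  step 1: row=7, L[7]='$', prepend. Next row=LF[7]=0
  step 2: row=0, L[0]='b', prepend. Next row=LF[0]=5
  step 3: row=5, L[5]='a', prepend. Next row=LF[5]=3
  step 4: row=3, L[3]='a', prepend. Next row=LF[3]=1
  step 5: row=1, L[1]='b', prepend. Next row=LF[1]=6
  step 6: row=6, L[6]='a', prepend. Next row=LF[6]=4
  step 7: row=4, L[4]='a', prepend. Next row=LF[4]=2
  step 8: row=2, L[2]='b', prepend. Next row=LF[2]=7
Reversed output: baabaab$

Answer: baabaab$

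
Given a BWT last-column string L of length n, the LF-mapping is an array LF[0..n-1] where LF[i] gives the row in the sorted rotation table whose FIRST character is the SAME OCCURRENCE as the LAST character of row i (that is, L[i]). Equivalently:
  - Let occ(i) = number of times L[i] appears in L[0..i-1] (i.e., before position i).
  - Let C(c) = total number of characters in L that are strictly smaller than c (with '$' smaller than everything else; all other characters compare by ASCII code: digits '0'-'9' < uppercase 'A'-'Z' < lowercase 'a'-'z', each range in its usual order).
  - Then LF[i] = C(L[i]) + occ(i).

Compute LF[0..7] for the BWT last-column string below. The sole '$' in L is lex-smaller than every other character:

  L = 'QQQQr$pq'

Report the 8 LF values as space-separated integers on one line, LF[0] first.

Char counts: '$':1, 'Q':4, 'p':1, 'q':1, 'r':1
C (first-col start): C('$')=0, C('Q')=1, C('p')=5, C('q')=6, C('r')=7
L[0]='Q': occ=0, LF[0]=C('Q')+0=1+0=1
L[1]='Q': occ=1, LF[1]=C('Q')+1=1+1=2
L[2]='Q': occ=2, LF[2]=C('Q')+2=1+2=3
L[3]='Q': occ=3, LF[3]=C('Q')+3=1+3=4
L[4]='r': occ=0, LF[4]=C('r')+0=7+0=7
L[5]='$': occ=0, LF[5]=C('$')+0=0+0=0
L[6]='p': occ=0, LF[6]=C('p')+0=5+0=5
L[7]='q': occ=0, LF[7]=C('q')+0=6+0=6

Answer: 1 2 3 4 7 0 5 6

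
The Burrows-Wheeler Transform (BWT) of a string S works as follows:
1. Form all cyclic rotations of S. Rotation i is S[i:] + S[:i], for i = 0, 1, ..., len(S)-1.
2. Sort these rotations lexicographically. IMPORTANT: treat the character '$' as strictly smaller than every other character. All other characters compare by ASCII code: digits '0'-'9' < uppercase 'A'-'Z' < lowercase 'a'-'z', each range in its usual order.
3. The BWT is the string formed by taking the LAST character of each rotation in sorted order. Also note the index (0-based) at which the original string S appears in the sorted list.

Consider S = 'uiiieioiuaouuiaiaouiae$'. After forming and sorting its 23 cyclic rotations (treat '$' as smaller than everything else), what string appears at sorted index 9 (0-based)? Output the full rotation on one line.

All 23 rotations (rotation i = S[i:]+S[:i]):
  rot[0] = uiiieioiuaouuiaiaouiae$
  rot[1] = iiieioiuaouuiaiaouiae$u
  rot[2] = iieioiuaouuiaiaouiae$ui
  rot[3] = ieioiuaouuiaiaouiae$uii
  rot[4] = eioiuaouuiaiaouiae$uiii
  rot[5] = ioiuaouuiaiaouiae$uiiie
  rot[6] = oiuaouuiaiaouiae$uiiiei
  rot[7] = iuaouuiaiaouiae$uiiieio
  rot[8] = uaouuiaiaouiae$uiiieioi
  rot[9] = aouuiaiaouiae$uiiieioiu
  rot[10] = ouuiaiaouiae$uiiieioiua
  rot[11] = uuiaiaouiae$uiiieioiuao
  rot[12] = uiaiaouiae$uiiieioiuaou
  rot[13] = iaiaouiae$uiiieioiuaouu
  rot[14] = aiaouiae$uiiieioiuaouui
  rot[15] = iaouiae$uiiieioiuaouuia
  rot[16] = aouiae$uiiieioiuaouuiai
  rot[17] = ouiae$uiiieioiuaouuiaia
  rot[18] = uiae$uiiieioiuaouuiaiao
  rot[19] = iae$uiiieioiuaouuiaiaou
  rot[20] = ae$uiiieioiuaouuiaiaoui
  rot[21] = e$uiiieioiuaouuiaiaouia
  rot[22] = $uiiieioiuaouuiaiaouiae
Sorted (with $ < everything):
  sorted[0] = $uiiieioiuaouuiaiaouiae
  sorted[1] = ae$uiiieioiuaouuiaiaoui
  sorted[2] = aiaouiae$uiiieioiuaouui
  sorted[3] = aouiae$uiiieioiuaouuiai
  sorted[4] = aouuiaiaouiae$uiiieioiu
  sorted[5] = e$uiiieioiuaouuiaiaouia
  sorted[6] = eioiuaouuiaiaouiae$uiii
  sorted[7] = iae$uiiieioiuaouuiaiaou
  sorted[8] = iaiaouiae$uiiieioiuaouu
  sorted[9] = iaouiae$uiiieioiuaouuia
  sorted[10] = ieioiuaouuiaiaouiae$uii
  sorted[11] = iieioiuaouuiaiaouiae$ui
  sorted[12] = iiieioiuaouuiaiaouiae$u
  sorted[13] = ioiuaouuiaiaouiae$uiiie
  sorted[14] = iuaouuiaiaouiae$uiiieio
  sorted[15] = oiuaouuiaiaouiae$uiiiei
  sorted[16] = ouiae$uiiieioiuaouuiaia
  sorted[17] = ouuiaiaouiae$uiiieioiua
  sorted[18] = uaouuiaiaouiae$uiiieioi
  sorted[19] = uiae$uiiieioiuaouuiaiao
  sorted[20] = uiaiaouiae$uiiieioiuaou
  sorted[21] = uiiieioiuaouuiaiaouiae$
  sorted[22] = uuiaiaouiae$uiiieioiuao
sorted[9] = iaouiae$uiiieioiuaouuia

Answer: iaouiae$uiiieioiuaouuia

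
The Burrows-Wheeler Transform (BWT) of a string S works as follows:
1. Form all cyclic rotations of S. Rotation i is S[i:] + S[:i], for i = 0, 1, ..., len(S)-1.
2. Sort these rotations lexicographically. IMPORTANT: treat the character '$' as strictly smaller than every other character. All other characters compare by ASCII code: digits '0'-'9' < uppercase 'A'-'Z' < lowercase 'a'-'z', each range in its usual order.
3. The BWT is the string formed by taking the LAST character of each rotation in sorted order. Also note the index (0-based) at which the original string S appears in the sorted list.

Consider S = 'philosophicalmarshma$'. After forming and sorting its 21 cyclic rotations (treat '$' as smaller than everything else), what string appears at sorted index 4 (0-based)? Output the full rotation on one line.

All 21 rotations (rotation i = S[i:]+S[:i]):
  rot[0] = philosophicalmarshma$
  rot[1] = hilosophicalmarshma$p
  rot[2] = ilosophicalmarshma$ph
  rot[3] = losophicalmarshma$phi
  rot[4] = osophicalmarshma$phil
  rot[5] = sophicalmarshma$philo
  rot[6] = ophicalmarshma$philos
  rot[7] = phicalmarshma$philoso
  rot[8] = hicalmarshma$philosop
  rot[9] = icalmarshma$philosoph
  rot[10] = calmarshma$philosophi
  rot[11] = almarshma$philosophic
  rot[12] = lmarshma$philosophica
  rot[13] = marshma$philosophical
  rot[14] = arshma$philosophicalm
  rot[15] = rshma$philosophicalma
  rot[16] = shma$philosophicalmar
  rot[17] = hma$philosophicalmars
  rot[18] = ma$philosophicalmarsh
  rot[19] = a$philosophicalmarshm
  rot[20] = $philosophicalmarshma
Sorted (with $ < everything):
  sorted[0] = $philosophicalmarshma
  sorted[1] = a$philosophicalmarshm
  sorted[2] = almarshma$philosophic
  sorted[3] = arshma$philosophicalm
  sorted[4] = calmarshma$philosophi
  sorted[5] = hicalmarshma$philosop
  sorted[6] = hilosophicalmarshma$p
  sorted[7] = hma$philosophicalmars
  sorted[8] = icalmarshma$philosoph
  sorted[9] = ilosophicalmarshma$ph
  sorted[10] = lmarshma$philosophica
  sorted[11] = losophicalmarshma$phi
  sorted[12] = ma$philosophicalmarsh
  sorted[13] = marshma$philosophical
  sorted[14] = ophicalmarshma$philos
  sorted[15] = osophicalmarshma$phil
  sorted[16] = phicalmarshma$philoso
  sorted[17] = philosophicalmarshma$
  sorted[18] = rshma$philosophicalma
  sorted[19] = shma$philosophicalmar
  sorted[20] = sophicalmarshma$philo
sorted[4] = calmarshma$philosophi

Answer: calmarshma$philosophi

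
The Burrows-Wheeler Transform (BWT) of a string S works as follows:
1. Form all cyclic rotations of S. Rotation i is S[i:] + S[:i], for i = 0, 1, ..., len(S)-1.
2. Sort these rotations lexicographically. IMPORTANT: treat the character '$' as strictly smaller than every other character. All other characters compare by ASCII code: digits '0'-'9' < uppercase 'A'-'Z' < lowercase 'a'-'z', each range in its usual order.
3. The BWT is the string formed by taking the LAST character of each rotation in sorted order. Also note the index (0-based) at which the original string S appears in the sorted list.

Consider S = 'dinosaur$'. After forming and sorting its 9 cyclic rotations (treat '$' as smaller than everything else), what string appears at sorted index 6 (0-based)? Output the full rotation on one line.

All 9 rotations (rotation i = S[i:]+S[:i]):
  rot[0] = dinosaur$
  rot[1] = inosaur$d
  rot[2] = nosaur$di
  rot[3] = osaur$din
  rot[4] = saur$dino
  rot[5] = aur$dinos
  rot[6] = ur$dinosa
  rot[7] = r$dinosau
  rot[8] = $dinosaur
Sorted (with $ < everything):
  sorted[0] = $dinosaur
  sorted[1] = aur$dinos
  sorted[2] = dinosaur$
  sorted[3] = inosaur$d
  sorted[4] = nosaur$di
  sorted[5] = osaur$din
  sorted[6] = r$dinosau
  sorted[7] = saur$dino
  sorted[8] = ur$dinosa
sorted[6] = r$dinosau

Answer: r$dinosau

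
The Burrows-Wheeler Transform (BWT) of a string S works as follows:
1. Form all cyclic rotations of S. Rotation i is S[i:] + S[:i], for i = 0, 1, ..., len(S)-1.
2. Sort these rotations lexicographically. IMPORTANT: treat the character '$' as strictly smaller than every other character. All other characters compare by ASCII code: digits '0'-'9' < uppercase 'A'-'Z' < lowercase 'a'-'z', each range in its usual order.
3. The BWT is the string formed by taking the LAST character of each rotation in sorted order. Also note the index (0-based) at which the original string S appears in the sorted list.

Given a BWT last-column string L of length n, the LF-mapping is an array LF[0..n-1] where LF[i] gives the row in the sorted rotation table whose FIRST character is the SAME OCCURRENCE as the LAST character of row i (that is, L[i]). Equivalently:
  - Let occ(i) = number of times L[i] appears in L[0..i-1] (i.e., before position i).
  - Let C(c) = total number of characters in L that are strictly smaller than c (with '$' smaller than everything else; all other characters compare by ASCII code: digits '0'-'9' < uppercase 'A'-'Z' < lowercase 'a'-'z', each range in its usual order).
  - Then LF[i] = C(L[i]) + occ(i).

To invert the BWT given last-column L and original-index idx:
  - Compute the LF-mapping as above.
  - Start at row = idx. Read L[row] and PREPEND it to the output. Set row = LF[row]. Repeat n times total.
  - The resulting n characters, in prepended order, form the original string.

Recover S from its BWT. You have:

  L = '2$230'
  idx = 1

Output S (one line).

LF mapping: 2 0 3 4 1
Walk LF starting at row 1, prepending L[row]:
  step 1: row=1, L[1]='$', prepend. Next row=LF[1]=0
  step 2: row=0, L[0]='2', prepend. Next row=LF[0]=2
  step 3: row=2, L[2]='2', prepend. Next row=LF[2]=3
  step 4: row=3, L[3]='3', prepend. Next row=LF[3]=4
  step 5: row=4, L[4]='0', prepend. Next row=LF[4]=1
Reversed output: 0322$

Answer: 0322$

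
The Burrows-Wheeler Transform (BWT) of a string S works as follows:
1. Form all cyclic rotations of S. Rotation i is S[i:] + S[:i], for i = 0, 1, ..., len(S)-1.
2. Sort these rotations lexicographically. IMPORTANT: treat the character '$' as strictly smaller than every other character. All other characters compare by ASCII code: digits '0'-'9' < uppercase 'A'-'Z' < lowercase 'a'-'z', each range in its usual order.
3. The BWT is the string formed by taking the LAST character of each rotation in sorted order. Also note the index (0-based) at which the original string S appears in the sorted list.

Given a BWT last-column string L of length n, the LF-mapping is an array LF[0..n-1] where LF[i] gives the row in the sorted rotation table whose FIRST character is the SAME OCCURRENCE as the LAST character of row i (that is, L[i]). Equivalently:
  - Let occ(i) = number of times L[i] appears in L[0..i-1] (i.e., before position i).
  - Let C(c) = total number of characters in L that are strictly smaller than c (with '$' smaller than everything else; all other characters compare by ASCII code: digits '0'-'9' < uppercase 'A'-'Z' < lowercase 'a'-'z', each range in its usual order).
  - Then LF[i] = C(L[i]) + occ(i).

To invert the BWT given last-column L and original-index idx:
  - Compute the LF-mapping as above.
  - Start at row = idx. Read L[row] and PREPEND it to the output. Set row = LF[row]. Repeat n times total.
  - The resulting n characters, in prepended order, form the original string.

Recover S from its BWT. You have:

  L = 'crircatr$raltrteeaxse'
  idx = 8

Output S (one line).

Answer: extraterrestrialracc$

Derivation:
LF mapping: 4 11 9 12 5 1 17 13 0 14 2 10 18 15 19 6 7 3 20 16 8
Walk LF starting at row 8, prepending L[row]:
  step 1: row=8, L[8]='$', prepend. Next row=LF[8]=0
  step 2: row=0, L[0]='c', prepend. Next row=LF[0]=4
  step 3: row=4, L[4]='c', prepend. Next row=LF[4]=5
  step 4: row=5, L[5]='a', prepend. Next row=LF[5]=1
  step 5: row=1, L[1]='r', prepend. Next row=LF[1]=11
  step 6: row=11, L[11]='l', prepend. Next row=LF[11]=10
  step 7: row=10, L[10]='a', prepend. Next row=LF[10]=2
  step 8: row=2, L[2]='i', prepend. Next row=LF[2]=9
  step 9: row=9, L[9]='r', prepend. Next row=LF[9]=14
  step 10: row=14, L[14]='t', prepend. Next row=LF[14]=19
  step 11: row=19, L[19]='s', prepend. Next row=LF[19]=16
  step 12: row=16, L[16]='e', prepend. Next row=LF[16]=7
  step 13: row=7, L[7]='r', prepend. Next row=LF[7]=13
  step 14: row=13, L[13]='r', prepend. Next row=LF[13]=15
  step 15: row=15, L[15]='e', prepend. Next row=LF[15]=6
  step 16: row=6, L[6]='t', prepend. Next row=LF[6]=17
  step 17: row=17, L[17]='a', prepend. Next row=LF[17]=3
  step 18: row=3, L[3]='r', prepend. Next row=LF[3]=12
  step 19: row=12, L[12]='t', prepend. Next row=LF[12]=18
  step 20: row=18, L[18]='x', prepend. Next row=LF[18]=20
  step 21: row=20, L[20]='e', prepend. Next row=LF[20]=8
Reversed output: extraterrestrialracc$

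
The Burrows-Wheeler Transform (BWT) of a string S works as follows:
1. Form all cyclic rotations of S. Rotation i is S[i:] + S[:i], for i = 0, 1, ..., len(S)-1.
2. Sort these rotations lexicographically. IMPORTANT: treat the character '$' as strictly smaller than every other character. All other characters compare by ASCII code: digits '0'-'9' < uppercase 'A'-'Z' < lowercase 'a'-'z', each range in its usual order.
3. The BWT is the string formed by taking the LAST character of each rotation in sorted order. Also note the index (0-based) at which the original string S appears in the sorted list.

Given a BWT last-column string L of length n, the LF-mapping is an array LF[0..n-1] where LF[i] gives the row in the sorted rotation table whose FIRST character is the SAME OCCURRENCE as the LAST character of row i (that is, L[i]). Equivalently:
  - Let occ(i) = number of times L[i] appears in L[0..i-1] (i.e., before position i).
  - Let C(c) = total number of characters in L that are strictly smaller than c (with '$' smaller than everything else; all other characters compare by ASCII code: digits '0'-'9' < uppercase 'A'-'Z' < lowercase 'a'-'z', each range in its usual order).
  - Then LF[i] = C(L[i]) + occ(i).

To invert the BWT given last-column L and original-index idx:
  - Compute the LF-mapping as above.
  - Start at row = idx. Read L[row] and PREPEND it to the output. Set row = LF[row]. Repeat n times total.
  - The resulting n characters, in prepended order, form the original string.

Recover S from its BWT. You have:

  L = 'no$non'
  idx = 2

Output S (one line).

LF mapping: 1 4 0 2 5 3
Walk LF starting at row 2, prepending L[row]:
  step 1: row=2, L[2]='$', prepend. Next row=LF[2]=0
  step 2: row=0, L[0]='n', prepend. Next row=LF[0]=1
  step 3: row=1, L[1]='o', prepend. Next row=LF[1]=4
  step 4: row=4, L[4]='o', prepend. Next row=LF[4]=5
  step 5: row=5, L[5]='n', prepend. Next row=LF[5]=3
  step 6: row=3, L[3]='n', prepend. Next row=LF[3]=2
Reversed output: nnoon$

Answer: nnoon$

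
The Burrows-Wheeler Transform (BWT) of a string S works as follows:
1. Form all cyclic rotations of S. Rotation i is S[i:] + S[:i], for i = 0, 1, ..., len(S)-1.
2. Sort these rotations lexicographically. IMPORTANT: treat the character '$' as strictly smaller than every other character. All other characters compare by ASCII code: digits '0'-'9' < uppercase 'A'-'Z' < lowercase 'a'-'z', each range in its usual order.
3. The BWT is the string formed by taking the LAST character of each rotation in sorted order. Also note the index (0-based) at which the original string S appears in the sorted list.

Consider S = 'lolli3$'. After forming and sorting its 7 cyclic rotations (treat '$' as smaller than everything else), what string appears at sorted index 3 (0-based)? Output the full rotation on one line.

Answer: li3$lol

Derivation:
All 7 rotations (rotation i = S[i:]+S[:i]):
  rot[0] = lolli3$
  rot[1] = olli3$l
  rot[2] = lli3$lo
  rot[3] = li3$lol
  rot[4] = i3$loll
  rot[5] = 3$lolli
  rot[6] = $lolli3
Sorted (with $ < everything):
  sorted[0] = $lolli3
  sorted[1] = 3$lolli
  sorted[2] = i3$loll
  sorted[3] = li3$lol
  sorted[4] = lli3$lo
  sorted[5] = lolli3$
  sorted[6] = olli3$l
sorted[3] = li3$lol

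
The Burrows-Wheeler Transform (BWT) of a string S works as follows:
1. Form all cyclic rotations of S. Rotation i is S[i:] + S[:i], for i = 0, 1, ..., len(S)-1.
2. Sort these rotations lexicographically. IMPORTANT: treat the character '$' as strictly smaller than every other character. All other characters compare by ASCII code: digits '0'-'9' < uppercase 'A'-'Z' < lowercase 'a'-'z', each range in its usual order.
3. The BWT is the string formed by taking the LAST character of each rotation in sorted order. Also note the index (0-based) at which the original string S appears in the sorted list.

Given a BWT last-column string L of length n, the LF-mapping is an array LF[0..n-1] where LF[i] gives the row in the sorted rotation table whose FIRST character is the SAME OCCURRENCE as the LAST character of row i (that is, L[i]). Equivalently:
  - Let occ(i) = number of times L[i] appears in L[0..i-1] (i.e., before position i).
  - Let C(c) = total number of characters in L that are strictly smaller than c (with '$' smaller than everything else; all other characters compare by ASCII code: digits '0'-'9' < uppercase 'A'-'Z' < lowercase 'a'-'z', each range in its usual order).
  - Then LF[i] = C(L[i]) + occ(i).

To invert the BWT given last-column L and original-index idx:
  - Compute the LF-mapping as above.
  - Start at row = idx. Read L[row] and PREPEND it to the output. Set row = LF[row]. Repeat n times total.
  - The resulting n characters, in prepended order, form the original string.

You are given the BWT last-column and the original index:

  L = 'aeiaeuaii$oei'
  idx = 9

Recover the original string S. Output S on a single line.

LF mapping: 1 4 7 2 5 12 3 8 9 0 11 6 10
Walk LF starting at row 9, prepending L[row]:
  step 1: row=9, L[9]='$', prepend. Next row=LF[9]=0
  step 2: row=0, L[0]='a', prepend. Next row=LF[0]=1
  step 3: row=1, L[1]='e', prepend. Next row=LF[1]=4
  step 4: row=4, L[4]='e', prepend. Next row=LF[4]=5
  step 5: row=5, L[5]='u', prepend. Next row=LF[5]=12
  step 6: row=12, L[12]='i', prepend. Next row=LF[12]=10
  step 7: row=10, L[10]='o', prepend. Next row=LF[10]=11
  step 8: row=11, L[11]='e', prepend. Next row=LF[11]=6
  step 9: row=6, L[6]='a', prepend. Next row=LF[6]=3
  step 10: row=3, L[3]='a', prepend. Next row=LF[3]=2
  step 11: row=2, L[2]='i', prepend. Next row=LF[2]=7
  step 12: row=7, L[7]='i', prepend. Next row=LF[7]=8
  step 13: row=8, L[8]='i', prepend. Next row=LF[8]=9
Reversed output: iiiaaeoiueea$

Answer: iiiaaeoiueea$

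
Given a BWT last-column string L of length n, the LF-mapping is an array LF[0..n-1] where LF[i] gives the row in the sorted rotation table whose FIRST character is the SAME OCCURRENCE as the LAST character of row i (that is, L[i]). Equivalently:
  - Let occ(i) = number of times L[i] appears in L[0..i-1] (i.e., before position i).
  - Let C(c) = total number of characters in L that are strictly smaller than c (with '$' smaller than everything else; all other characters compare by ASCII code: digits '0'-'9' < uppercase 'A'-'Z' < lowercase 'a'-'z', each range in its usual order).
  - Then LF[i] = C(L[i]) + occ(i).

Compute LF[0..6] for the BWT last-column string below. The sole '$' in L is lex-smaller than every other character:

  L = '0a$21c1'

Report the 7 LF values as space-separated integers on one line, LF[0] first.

Char counts: '$':1, '0':1, '1':2, '2':1, 'a':1, 'c':1
C (first-col start): C('$')=0, C('0')=1, C('1')=2, C('2')=4, C('a')=5, C('c')=6
L[0]='0': occ=0, LF[0]=C('0')+0=1+0=1
L[1]='a': occ=0, LF[1]=C('a')+0=5+0=5
L[2]='$': occ=0, LF[2]=C('$')+0=0+0=0
L[3]='2': occ=0, LF[3]=C('2')+0=4+0=4
L[4]='1': occ=0, LF[4]=C('1')+0=2+0=2
L[5]='c': occ=0, LF[5]=C('c')+0=6+0=6
L[6]='1': occ=1, LF[6]=C('1')+1=2+1=3

Answer: 1 5 0 4 2 6 3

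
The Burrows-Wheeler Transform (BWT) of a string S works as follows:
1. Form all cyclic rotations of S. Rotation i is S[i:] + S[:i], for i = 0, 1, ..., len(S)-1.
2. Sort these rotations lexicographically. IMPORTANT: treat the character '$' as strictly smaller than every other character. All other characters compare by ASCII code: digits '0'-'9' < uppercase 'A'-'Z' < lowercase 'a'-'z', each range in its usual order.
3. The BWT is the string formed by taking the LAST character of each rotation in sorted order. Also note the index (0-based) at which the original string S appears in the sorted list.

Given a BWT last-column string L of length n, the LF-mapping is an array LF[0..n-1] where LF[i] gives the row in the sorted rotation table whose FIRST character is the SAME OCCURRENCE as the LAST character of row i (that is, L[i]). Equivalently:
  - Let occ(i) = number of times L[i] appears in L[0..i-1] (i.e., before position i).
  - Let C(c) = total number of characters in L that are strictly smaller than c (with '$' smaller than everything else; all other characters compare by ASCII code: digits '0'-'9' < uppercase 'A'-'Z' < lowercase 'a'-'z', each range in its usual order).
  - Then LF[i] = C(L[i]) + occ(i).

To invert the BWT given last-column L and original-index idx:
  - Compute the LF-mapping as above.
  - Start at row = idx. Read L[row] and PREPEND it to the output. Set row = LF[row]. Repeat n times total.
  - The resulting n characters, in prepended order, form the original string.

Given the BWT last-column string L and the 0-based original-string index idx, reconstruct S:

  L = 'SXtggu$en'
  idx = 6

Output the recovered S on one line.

Answer: nuggetXS$

Derivation:
LF mapping: 1 2 7 4 5 8 0 3 6
Walk LF starting at row 6, prepending L[row]:
  step 1: row=6, L[6]='$', prepend. Next row=LF[6]=0
  step 2: row=0, L[0]='S', prepend. Next row=LF[0]=1
  step 3: row=1, L[1]='X', prepend. Next row=LF[1]=2
  step 4: row=2, L[2]='t', prepend. Next row=LF[2]=7
  step 5: row=7, L[7]='e', prepend. Next row=LF[7]=3
  step 6: row=3, L[3]='g', prepend. Next row=LF[3]=4
  step 7: row=4, L[4]='g', prepend. Next row=LF[4]=5
  step 8: row=5, L[5]='u', prepend. Next row=LF[5]=8
  step 9: row=8, L[8]='n', prepend. Next row=LF[8]=6
Reversed output: nuggetXS$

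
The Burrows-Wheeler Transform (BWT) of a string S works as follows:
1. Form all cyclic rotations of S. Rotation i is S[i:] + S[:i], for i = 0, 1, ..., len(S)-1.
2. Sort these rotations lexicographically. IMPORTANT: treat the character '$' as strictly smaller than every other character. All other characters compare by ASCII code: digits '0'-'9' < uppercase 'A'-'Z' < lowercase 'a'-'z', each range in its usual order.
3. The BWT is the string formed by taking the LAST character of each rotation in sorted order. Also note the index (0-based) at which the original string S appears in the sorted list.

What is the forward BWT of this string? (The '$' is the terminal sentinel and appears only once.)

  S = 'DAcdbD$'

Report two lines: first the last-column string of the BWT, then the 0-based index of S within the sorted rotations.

All 7 rotations (rotation i = S[i:]+S[:i]):
  rot[0] = DAcdbD$
  rot[1] = AcdbD$D
  rot[2] = cdbD$DA
  rot[3] = dbD$DAc
  rot[4] = bD$DAcd
  rot[5] = D$DAcdb
  rot[6] = $DAcdbD
Sorted (with $ < everything):
  sorted[0] = $DAcdbD  (last char: 'D')
  sorted[1] = AcdbD$D  (last char: 'D')
  sorted[2] = D$DAcdb  (last char: 'b')
  sorted[3] = DAcdbD$  (last char: '$')
  sorted[4] = bD$DAcd  (last char: 'd')
  sorted[5] = cdbD$DA  (last char: 'A')
  sorted[6] = dbD$DAc  (last char: 'c')
Last column: DDb$dAc
Original string S is at sorted index 3

Answer: DDb$dAc
3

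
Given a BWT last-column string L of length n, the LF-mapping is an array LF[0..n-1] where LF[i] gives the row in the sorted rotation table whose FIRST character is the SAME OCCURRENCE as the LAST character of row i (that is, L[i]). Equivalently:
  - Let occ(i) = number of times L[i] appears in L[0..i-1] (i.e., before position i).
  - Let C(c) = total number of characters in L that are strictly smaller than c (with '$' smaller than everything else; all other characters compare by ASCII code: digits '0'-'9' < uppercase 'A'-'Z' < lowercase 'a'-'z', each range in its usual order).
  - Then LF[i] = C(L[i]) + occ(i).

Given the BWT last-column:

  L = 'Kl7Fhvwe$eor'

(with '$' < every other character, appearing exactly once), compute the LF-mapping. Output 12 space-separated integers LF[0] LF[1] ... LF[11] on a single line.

Answer: 3 7 1 2 6 10 11 4 0 5 8 9

Derivation:
Char counts: '$':1, '7':1, 'F':1, 'K':1, 'e':2, 'h':1, 'l':1, 'o':1, 'r':1, 'v':1, 'w':1
C (first-col start): C('$')=0, C('7')=1, C('F')=2, C('K')=3, C('e')=4, C('h')=6, C('l')=7, C('o')=8, C('r')=9, C('v')=10, C('w')=11
L[0]='K': occ=0, LF[0]=C('K')+0=3+0=3
L[1]='l': occ=0, LF[1]=C('l')+0=7+0=7
L[2]='7': occ=0, LF[2]=C('7')+0=1+0=1
L[3]='F': occ=0, LF[3]=C('F')+0=2+0=2
L[4]='h': occ=0, LF[4]=C('h')+0=6+0=6
L[5]='v': occ=0, LF[5]=C('v')+0=10+0=10
L[6]='w': occ=0, LF[6]=C('w')+0=11+0=11
L[7]='e': occ=0, LF[7]=C('e')+0=4+0=4
L[8]='$': occ=0, LF[8]=C('$')+0=0+0=0
L[9]='e': occ=1, LF[9]=C('e')+1=4+1=5
L[10]='o': occ=0, LF[10]=C('o')+0=8+0=8
L[11]='r': occ=0, LF[11]=C('r')+0=9+0=9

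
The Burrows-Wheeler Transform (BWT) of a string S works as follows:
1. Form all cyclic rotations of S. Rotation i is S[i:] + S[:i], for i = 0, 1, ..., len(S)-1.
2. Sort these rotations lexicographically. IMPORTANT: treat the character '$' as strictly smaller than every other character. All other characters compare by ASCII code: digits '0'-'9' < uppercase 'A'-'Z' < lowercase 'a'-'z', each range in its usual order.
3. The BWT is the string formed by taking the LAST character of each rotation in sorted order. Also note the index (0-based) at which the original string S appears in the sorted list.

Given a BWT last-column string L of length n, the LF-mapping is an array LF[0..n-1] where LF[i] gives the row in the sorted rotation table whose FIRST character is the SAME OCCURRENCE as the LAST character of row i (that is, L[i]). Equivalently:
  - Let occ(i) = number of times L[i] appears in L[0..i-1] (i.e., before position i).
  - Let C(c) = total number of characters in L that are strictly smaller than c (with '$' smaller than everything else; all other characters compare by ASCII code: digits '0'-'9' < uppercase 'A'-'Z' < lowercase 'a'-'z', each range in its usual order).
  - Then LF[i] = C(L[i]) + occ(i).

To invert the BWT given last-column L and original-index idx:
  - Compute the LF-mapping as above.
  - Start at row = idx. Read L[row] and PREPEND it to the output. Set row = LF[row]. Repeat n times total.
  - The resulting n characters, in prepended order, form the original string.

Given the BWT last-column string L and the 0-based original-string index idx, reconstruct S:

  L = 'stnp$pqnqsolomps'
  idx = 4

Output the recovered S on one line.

Answer: npnmspstlqpoqos$

Derivation:
LF mapping: 12 15 3 7 0 8 10 4 11 13 5 1 6 2 9 14
Walk LF starting at row 4, prepending L[row]:
  step 1: row=4, L[4]='$', prepend. Next row=LF[4]=0
  step 2: row=0, L[0]='s', prepend. Next row=LF[0]=12
  step 3: row=12, L[12]='o', prepend. Next row=LF[12]=6
  step 4: row=6, L[6]='q', prepend. Next row=LF[6]=10
  step 5: row=10, L[10]='o', prepend. Next row=LF[10]=5
  step 6: row=5, L[5]='p', prepend. Next row=LF[5]=8
  step 7: row=8, L[8]='q', prepend. Next row=LF[8]=11
  step 8: row=11, L[11]='l', prepend. Next row=LF[11]=1
  step 9: row=1, L[1]='t', prepend. Next row=LF[1]=15
  step 10: row=15, L[15]='s', prepend. Next row=LF[15]=14
  step 11: row=14, L[14]='p', prepend. Next row=LF[14]=9
  step 12: row=9, L[9]='s', prepend. Next row=LF[9]=13
  step 13: row=13, L[13]='m', prepend. Next row=LF[13]=2
  step 14: row=2, L[2]='n', prepend. Next row=LF[2]=3
  step 15: row=3, L[3]='p', prepend. Next row=LF[3]=7
  step 16: row=7, L[7]='n', prepend. Next row=LF[7]=4
Reversed output: npnmspstlqpoqos$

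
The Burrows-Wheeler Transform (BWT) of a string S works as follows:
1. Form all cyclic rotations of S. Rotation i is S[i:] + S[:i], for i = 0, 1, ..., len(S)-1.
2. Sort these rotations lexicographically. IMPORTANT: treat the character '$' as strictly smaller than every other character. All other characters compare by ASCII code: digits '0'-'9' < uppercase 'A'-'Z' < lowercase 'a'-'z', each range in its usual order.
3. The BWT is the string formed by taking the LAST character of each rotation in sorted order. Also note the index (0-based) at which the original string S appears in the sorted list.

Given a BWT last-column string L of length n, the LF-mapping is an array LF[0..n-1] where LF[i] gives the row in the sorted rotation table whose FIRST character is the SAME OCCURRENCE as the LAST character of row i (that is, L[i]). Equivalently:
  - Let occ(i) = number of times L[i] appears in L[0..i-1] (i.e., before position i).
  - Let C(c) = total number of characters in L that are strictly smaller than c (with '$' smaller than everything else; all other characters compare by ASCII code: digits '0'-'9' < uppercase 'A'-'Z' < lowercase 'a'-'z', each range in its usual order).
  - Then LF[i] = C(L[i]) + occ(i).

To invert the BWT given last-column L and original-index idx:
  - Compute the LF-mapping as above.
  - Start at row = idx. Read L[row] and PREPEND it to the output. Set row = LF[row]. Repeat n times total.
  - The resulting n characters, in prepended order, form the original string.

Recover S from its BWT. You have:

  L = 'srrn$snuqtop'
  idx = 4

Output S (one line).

LF mapping: 8 6 7 1 0 9 2 11 5 10 3 4
Walk LF starting at row 4, prepending L[row]:
  step 1: row=4, L[4]='$', prepend. Next row=LF[4]=0
  step 2: row=0, L[0]='s', prepend. Next row=LF[0]=8
  step 3: row=8, L[8]='q', prepend. Next row=LF[8]=5
  step 4: row=5, L[5]='s', prepend. Next row=LF[5]=9
  step 5: row=9, L[9]='t', prepend. Next row=LF[9]=10
  step 6: row=10, L[10]='o', prepend. Next row=LF[10]=3
  step 7: row=3, L[3]='n', prepend. Next row=LF[3]=1
  step 8: row=1, L[1]='r', prepend. Next row=LF[1]=6
  step 9: row=6, L[6]='n', prepend. Next row=LF[6]=2
  step 10: row=2, L[2]='r', prepend. Next row=LF[2]=7
  step 11: row=7, L[7]='u', prepend. Next row=LF[7]=11
  step 12: row=11, L[11]='p', prepend. Next row=LF[11]=4
Reversed output: purnrnotsqs$

Answer: purnrnotsqs$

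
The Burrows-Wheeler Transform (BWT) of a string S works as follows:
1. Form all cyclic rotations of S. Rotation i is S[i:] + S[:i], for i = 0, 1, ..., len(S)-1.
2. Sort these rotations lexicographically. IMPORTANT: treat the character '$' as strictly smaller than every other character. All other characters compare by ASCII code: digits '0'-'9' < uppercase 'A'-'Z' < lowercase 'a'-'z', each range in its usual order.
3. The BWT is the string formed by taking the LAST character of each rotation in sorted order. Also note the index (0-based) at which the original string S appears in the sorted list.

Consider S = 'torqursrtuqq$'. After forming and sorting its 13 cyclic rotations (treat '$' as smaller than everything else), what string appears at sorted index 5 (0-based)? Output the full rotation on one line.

All 13 rotations (rotation i = S[i:]+S[:i]):
  rot[0] = torqursrtuqq$
  rot[1] = orqursrtuqq$t
  rot[2] = rqursrtuqq$to
  rot[3] = qursrtuqq$tor
  rot[4] = ursrtuqq$torq
  rot[5] = rsrtuqq$torqu
  rot[6] = srtuqq$torqur
  rot[7] = rtuqq$torqurs
  rot[8] = tuqq$torqursr
  rot[9] = uqq$torqursrt
  rot[10] = qq$torqursrtu
  rot[11] = q$torqursrtuq
  rot[12] = $torqursrtuqq
Sorted (with $ < everything):
  sorted[0] = $torqursrtuqq
  sorted[1] = orqursrtuqq$t
  sorted[2] = q$torqursrtuq
  sorted[3] = qq$torqursrtu
  sorted[4] = qursrtuqq$tor
  sorted[5] = rqursrtuqq$to
  sorted[6] = rsrtuqq$torqu
  sorted[7] = rtuqq$torqurs
  sorted[8] = srtuqq$torqur
  sorted[9] = torqursrtuqq$
  sorted[10] = tuqq$torqursr
  sorted[11] = uqq$torqursrt
  sorted[12] = ursrtuqq$torq
sorted[5] = rqursrtuqq$to

Answer: rqursrtuqq$to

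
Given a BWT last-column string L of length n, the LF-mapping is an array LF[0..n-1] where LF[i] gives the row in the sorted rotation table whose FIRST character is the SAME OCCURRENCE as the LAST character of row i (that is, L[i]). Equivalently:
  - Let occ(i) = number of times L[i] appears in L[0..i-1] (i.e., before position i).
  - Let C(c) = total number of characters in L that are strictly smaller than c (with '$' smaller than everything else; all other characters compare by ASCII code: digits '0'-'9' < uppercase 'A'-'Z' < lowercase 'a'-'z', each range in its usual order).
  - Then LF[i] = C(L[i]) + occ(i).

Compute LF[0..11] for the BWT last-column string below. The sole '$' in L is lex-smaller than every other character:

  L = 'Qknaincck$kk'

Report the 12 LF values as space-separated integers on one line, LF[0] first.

Answer: 1 6 10 2 5 11 3 4 7 0 8 9

Derivation:
Char counts: '$':1, 'Q':1, 'a':1, 'c':2, 'i':1, 'k':4, 'n':2
C (first-col start): C('$')=0, C('Q')=1, C('a')=2, C('c')=3, C('i')=5, C('k')=6, C('n')=10
L[0]='Q': occ=0, LF[0]=C('Q')+0=1+0=1
L[1]='k': occ=0, LF[1]=C('k')+0=6+0=6
L[2]='n': occ=0, LF[2]=C('n')+0=10+0=10
L[3]='a': occ=0, LF[3]=C('a')+0=2+0=2
L[4]='i': occ=0, LF[4]=C('i')+0=5+0=5
L[5]='n': occ=1, LF[5]=C('n')+1=10+1=11
L[6]='c': occ=0, LF[6]=C('c')+0=3+0=3
L[7]='c': occ=1, LF[7]=C('c')+1=3+1=4
L[8]='k': occ=1, LF[8]=C('k')+1=6+1=7
L[9]='$': occ=0, LF[9]=C('$')+0=0+0=0
L[10]='k': occ=2, LF[10]=C('k')+2=6+2=8
L[11]='k': occ=3, LF[11]=C('k')+3=6+3=9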